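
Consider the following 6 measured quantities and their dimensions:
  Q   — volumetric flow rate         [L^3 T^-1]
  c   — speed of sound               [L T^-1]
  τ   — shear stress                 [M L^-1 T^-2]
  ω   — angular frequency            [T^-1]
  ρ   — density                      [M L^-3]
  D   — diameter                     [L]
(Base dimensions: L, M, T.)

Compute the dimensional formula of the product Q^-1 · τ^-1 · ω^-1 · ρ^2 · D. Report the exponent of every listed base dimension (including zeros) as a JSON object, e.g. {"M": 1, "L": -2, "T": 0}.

{"L": -7, "M": 1, "T": 4}

Write exponents as rows L,M,T / cols Q,c,τ,ω,ρ,D:
  L: [ 3  1 -1  0 -3  1]
  M: [ 0  0  1  0  1  0]
  T: [-1 -1 -2 -1  0  0]
  [L]: (-1)·3+(-1)·-1+(-1)·0+(2)·-3+(1)·1 = -7
  [M]: (-1)·0+(-1)·1+(-1)·0+(2)·1+(1)·0 = 1
  [T]: (-1)·-1+(-1)·-2+(-1)·-1+(2)·0+(1)·0 = 4
⇒ L^-7 M T^4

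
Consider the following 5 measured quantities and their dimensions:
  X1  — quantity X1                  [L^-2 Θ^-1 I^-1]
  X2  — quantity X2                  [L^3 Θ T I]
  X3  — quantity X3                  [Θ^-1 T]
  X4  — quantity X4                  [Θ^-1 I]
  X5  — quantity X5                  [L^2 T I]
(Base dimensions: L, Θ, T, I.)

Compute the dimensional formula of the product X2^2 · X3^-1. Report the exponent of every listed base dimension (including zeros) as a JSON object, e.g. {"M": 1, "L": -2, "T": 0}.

Write exponents as rows L,Θ,T,I / cols X1,X2,X3,X4,X5:
  L: [-2  3  0  0  2]
  Θ: [-1  1 -1 -1  0]
  T: [ 0  1  1  0  1]
  I: [-1  1  0  1  1]
  [L]: (2)·3+(-1)·0 = 6
  [Θ]: (2)·1+(-1)·-1 = 3
  [T]: (2)·1+(-1)·1 = 1
  [I]: (2)·1+(-1)·0 = 2
⇒ L^6 Θ^3 T I^2

{"L": 6, "Θ": 3, "T": 1, "I": 2}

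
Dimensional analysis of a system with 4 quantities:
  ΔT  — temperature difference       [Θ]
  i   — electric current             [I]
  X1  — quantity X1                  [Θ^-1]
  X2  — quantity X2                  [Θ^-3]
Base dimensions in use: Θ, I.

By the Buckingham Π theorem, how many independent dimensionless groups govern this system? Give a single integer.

Dimensional matrix (Θ×I by ΔT×i×X1×X2):
  Θ: [ 1  0 -1 -3]
  I: [ 0  1  0  0]
Row reduction gives pivot columns ΔT,i; rank = 2
4 vars − rank 2 = 2 Π groups

2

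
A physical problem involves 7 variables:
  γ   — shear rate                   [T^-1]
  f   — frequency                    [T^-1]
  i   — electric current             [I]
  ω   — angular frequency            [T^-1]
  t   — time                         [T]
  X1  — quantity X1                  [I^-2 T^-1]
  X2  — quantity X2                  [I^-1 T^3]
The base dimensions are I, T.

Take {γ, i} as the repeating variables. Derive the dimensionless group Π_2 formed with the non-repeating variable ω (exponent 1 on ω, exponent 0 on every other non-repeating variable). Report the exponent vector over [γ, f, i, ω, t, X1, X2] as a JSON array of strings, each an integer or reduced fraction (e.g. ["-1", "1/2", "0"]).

Exponent matrix [I,T] × [γ,f,i,ω,t,X1,X2]:
  I: [ 0  0  1  0  0 -2 -1]
  T: [-1 -1  0 -1  1 -1  3]
Echelon form has 2 nonzero rows (pivots: γ,i)
Repeat: γ,i; free: f,ω,t,X1,X2
RREF:
  r0: [   1    1    0    1   -1    1   -3]
  r1: [   0    0    1    0    0   -2   -1]
Fix exponent of ω at 1, f at 0, t at 0, X1 at 0, X2 at 0; solve each RREF row for its pivot's exponent:
  r0: exp(γ) + (1)·1 = 0 ⇒ exp(γ) = -1
  r1: exp(i) + (0)·1 = 0 ⇒ exp(i) = 0
Π_2 = γ^-1 · ω

["-1", "0", "0", "1", "0", "0", "0"]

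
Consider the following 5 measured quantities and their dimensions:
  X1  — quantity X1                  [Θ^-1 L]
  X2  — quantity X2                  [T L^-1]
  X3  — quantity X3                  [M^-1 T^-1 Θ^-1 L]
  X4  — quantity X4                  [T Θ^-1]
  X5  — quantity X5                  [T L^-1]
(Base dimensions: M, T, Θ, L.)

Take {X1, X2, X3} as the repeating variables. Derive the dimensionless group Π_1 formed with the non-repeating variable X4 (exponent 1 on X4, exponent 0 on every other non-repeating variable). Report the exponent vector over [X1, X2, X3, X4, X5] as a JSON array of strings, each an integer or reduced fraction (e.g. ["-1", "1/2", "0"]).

["-1", "-1", "0", "1", "0"]

Exponent matrix [M,T,Θ,L] × [X1,X2,X3,X4,X5]:
  M: [ 0  0 -1  0  0]
  T: [ 0  1 -1  1  1]
  Θ: [-1  0 -1 -1  0]
  L: [ 1 -1  1  0 -1]
RREF → pivots at {X1,X2,X3} ⇒ r = 3
Pivot set = {X1,X2,X3}, free = {X4,X5}
RREF:
  r0: [   1    0    0    1    0]
  r1: [   0    1    0    1    1]
  r2: [   0    0    1    0    0]
  r3: [   0    0    0    0    0]
Fix exponent of X4 at 1, X5 at 0; solve each RREF row for its pivot's exponent:
  r0: exp(X1) + (1)·1 = 0 ⇒ exp(X1) = -1
  r1: exp(X2) + (1)·1 = 0 ⇒ exp(X2) = -1
  r2: exp(X3) + (0)·1 = 0 ⇒ exp(X3) = 0
Π_1 = X1^-1 · X2^-1 · X4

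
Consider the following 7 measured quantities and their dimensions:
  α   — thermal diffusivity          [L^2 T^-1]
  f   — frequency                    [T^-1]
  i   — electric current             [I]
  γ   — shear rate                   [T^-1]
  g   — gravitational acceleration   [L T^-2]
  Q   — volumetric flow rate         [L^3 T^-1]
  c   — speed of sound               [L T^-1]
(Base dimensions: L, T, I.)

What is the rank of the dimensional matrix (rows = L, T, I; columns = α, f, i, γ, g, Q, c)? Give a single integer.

Write exponents as rows L,T,I / cols α,f,i,γ,g,Q,c:
  L: [ 2  0  0  0  1  3  1]
  T: [-1 -1  0 -1 -2 -1 -1]
  I: [ 0  0  1  0  0  0  0]
Row reduction gives pivot columns α,f,i; rank = 3

3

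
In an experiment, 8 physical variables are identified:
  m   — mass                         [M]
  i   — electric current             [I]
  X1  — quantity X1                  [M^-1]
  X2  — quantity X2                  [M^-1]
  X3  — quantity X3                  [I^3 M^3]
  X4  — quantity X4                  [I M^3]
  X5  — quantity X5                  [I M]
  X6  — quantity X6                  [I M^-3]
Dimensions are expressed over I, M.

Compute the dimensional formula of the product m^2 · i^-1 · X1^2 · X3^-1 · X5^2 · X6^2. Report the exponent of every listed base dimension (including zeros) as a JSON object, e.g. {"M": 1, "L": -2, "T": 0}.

Dimensional matrix (I×M by m×i×X1×X2×X3×X4×X5×X6):
  I: [ 0  1  0  0  3  1  1  1]
  M: [ 1  0 -1 -1  3  3  1 -3]
  [I]: (2)·0+(-1)·1+(2)·0+(-1)·3+(2)·1+(2)·1 = 0
  [M]: (2)·1+(-1)·0+(2)·-1+(-1)·3+(2)·1+(2)·-3 = -7
⇒ M^-7

{"I": 0, "M": -7}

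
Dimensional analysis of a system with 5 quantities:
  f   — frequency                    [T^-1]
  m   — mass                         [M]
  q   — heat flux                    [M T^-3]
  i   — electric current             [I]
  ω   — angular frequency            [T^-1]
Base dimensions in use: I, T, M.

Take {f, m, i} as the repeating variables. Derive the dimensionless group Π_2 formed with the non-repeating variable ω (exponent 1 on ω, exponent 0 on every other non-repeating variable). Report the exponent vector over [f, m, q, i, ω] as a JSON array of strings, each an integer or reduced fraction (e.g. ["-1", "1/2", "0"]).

["-1", "0", "0", "0", "1"]

Dimensional matrix (I×T×M by f×m×q×i×ω):
  I: [ 0  0  0  1  0]
  T: [-1  0 -3  0 -1]
  M: [ 0  1  1  0  0]
RREF → pivots at {f,m,i} ⇒ r = 3
Pivot set = {f,m,i}, free = {q,ω}
RREF:
  r0: [   1    0    3    0    1]
  r1: [   0    1    1    0    0]
  r2: [   0    0    0    1    0]
Fix exponent of ω at 1, q at 0; solve each RREF row for its pivot's exponent:
  r0: exp(f) + (1)·1 = 0 ⇒ exp(f) = -1
  r1: exp(m) + (0)·1 = 0 ⇒ exp(m) = 0
  r2: exp(i) + (0)·1 = 0 ⇒ exp(i) = 0
Π_2 = f^-1 · ω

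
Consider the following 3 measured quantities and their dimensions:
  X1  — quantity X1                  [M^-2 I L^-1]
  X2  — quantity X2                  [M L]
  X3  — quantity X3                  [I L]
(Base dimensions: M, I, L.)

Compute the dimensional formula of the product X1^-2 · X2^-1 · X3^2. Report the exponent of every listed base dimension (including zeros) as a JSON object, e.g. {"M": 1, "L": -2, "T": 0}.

{"M": 3, "I": 0, "L": 3}

Write exponents as rows M,I,L / cols X1,X2,X3:
  M: [-2  1  0]
  I: [ 1  0  1]
  L: [-1  1  1]
  [M]: (-2)·-2+(-1)·1+(2)·0 = 3
  [I]: (-2)·1+(-1)·0+(2)·1 = 0
  [L]: (-2)·-1+(-1)·1+(2)·1 = 3
⇒ M^3 L^3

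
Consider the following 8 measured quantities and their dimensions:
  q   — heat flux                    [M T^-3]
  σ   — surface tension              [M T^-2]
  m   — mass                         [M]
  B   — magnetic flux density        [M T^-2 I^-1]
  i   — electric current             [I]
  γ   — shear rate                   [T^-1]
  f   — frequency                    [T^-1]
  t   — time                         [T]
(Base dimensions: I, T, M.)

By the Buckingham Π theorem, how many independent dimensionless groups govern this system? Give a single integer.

5

Write exponents as rows I,T,M / cols q,σ,m,B,i,γ,f,t:
  I: [ 0  0  0 -1  1  0  0  0]
  T: [-3 -2  0 -2  0 -1 -1  1]
  M: [ 1  1  1  1  0  0  0  0]
RREF → pivots at {q,σ,B} ⇒ r = 3
Π count = n − r = 8 − 3 = 5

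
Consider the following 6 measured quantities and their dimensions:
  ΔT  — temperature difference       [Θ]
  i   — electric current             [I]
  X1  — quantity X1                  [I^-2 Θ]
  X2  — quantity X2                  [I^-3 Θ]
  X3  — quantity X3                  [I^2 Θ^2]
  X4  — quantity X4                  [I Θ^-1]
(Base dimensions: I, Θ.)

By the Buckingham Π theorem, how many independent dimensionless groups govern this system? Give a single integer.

Exponent matrix [I,Θ] × [ΔT,i,X1,X2,X3,X4]:
  I: [ 0  1 -2 -3  2  1]
  Θ: [ 1  0  1  1  2 -1]
RREF → pivots at {ΔT,i} ⇒ r = 2
Π count = n − r = 6 − 2 = 4

4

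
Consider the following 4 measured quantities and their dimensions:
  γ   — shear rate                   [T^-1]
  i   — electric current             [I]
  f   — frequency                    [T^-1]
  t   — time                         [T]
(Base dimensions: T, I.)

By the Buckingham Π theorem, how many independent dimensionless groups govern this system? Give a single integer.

Write exponents as rows T,I / cols γ,i,f,t:
  T: [-1  0 -1  1]
  I: [ 0  1  0  0]
RREF → pivots at {γ,i} ⇒ r = 2
Π count = n − r = 4 − 2 = 2

2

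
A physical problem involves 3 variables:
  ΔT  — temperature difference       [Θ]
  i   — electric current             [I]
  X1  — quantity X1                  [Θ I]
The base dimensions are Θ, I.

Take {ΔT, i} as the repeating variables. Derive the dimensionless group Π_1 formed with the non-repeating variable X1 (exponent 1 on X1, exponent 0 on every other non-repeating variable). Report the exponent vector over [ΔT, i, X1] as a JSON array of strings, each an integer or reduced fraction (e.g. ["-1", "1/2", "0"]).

Write exponents as rows Θ,I / cols ΔT,i,X1:
  Θ: [ 1  0  1]
  I: [ 0  1  1]
Row reduction gives pivot columns ΔT,i; rank = 2
Pivot set = {ΔT,i}, free = {X1}
RREF:
  r0: [   1    0    1]
  r1: [   0    1    1]
Fix exponent of X1 at 1; solve each RREF row for its pivot's exponent:
  r0: exp(ΔT) + (1)·1 = 0 ⇒ exp(ΔT) = -1
  r1: exp(i) + (1)·1 = 0 ⇒ exp(i) = -1
Π_1 = ΔT^-1 · i^-1 · X1

["-1", "-1", "1"]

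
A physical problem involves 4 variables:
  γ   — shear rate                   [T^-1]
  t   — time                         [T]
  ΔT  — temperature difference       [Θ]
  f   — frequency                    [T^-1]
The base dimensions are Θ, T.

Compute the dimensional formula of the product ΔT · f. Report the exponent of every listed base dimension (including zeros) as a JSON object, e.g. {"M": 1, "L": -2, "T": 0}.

{"Θ": 1, "T": -1}

Exponent matrix [Θ,T] × [γ,t,ΔT,f]:
  Θ: [ 0  0  1  0]
  T: [-1  1  0 -1]
  [Θ]: (1)·1+(1)·0 = 1
  [T]: (1)·0+(1)·-1 = -1
⇒ Θ T^-1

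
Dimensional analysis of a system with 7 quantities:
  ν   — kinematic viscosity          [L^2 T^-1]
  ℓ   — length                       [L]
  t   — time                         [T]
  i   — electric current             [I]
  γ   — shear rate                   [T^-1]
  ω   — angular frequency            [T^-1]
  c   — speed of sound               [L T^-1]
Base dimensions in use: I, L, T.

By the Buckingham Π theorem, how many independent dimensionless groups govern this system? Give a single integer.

4

Exponent matrix [I,L,T] × [ν,ℓ,t,i,γ,ω,c]:
  I: [ 0  0  0  1  0  0  0]
  L: [ 2  1  0  0  0  0  1]
  T: [-1  0  1  0 -1 -1 -1]
RREF → pivots at {ν,ℓ,i} ⇒ r = 3
n=7, r=3 ⇒ 4 dimensionless groups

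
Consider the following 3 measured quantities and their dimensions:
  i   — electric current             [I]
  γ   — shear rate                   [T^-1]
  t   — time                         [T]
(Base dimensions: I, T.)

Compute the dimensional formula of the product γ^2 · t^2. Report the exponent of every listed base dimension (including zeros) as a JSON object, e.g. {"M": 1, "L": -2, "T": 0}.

{"I": 0, "T": 0}

Exponent matrix [I,T] × [i,γ,t]:
  I: [ 1  0  0]
  T: [ 0 -1  1]
  [I]: (2)·0+(2)·0 = 0
  [T]: (2)·-1+(2)·1 = 0
⇒ 1 (dimensionless)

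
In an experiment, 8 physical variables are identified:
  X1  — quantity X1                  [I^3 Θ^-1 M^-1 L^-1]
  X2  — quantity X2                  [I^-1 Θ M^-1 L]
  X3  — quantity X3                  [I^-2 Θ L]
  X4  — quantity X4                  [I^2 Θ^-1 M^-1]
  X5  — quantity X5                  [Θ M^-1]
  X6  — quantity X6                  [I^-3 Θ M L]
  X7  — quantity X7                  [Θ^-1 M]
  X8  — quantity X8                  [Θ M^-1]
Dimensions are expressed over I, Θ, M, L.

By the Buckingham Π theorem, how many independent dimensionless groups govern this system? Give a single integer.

5

Dimensional matrix (I×Θ×M×L by X1×X2×X3×X4×X5×X6×X7×X8):
  I: [ 3 -1 -2  2  0 -3  0  0]
  Θ: [-1  1  1 -1  1  1 -1  1]
  M: [-1 -1  0 -1 -1  1  1 -1]
  L: [-1  1  1  0  0  1  0  0]
Echelon form has 3 nonzero rows (pivots: X1,X2,X4)
n=8, r=3 ⇒ 5 dimensionless groups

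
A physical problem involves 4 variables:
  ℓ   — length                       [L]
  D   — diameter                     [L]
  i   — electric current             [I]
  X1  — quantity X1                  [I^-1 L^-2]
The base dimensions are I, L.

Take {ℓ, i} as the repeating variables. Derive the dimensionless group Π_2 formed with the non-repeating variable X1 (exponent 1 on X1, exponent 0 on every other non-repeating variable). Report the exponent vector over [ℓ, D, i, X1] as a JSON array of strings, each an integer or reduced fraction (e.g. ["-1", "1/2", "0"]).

Exponent matrix [I,L] × [ℓ,D,i,X1]:
  I: [ 0  0  1 -1]
  L: [ 1  1  0 -2]
Row reduction gives pivot columns ℓ,i; rank = 2
Pivot set = {ℓ,i}, free = {D,X1}
RREF:
  r0: [   1    1    0   -2]
  r1: [   0    0    1   -1]
Fix exponent of X1 at 1, D at 0; solve each RREF row for its pivot's exponent:
  r0: exp(ℓ) + (-2)·1 = 0 ⇒ exp(ℓ) = 2
  r1: exp(i) + (-1)·1 = 0 ⇒ exp(i) = 1
Π_2 = ℓ^2 · i · X1

["2", "0", "1", "1"]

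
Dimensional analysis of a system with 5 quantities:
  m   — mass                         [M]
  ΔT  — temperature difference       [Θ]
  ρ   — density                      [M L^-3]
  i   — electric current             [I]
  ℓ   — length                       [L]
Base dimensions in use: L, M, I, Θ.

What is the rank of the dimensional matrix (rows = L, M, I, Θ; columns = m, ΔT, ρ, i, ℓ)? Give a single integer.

4

Dimensional matrix (L×M×I×Θ by m×ΔT×ρ×i×ℓ):
  L: [ 0  0 -3  0  1]
  M: [ 1  0  1  0  0]
  I: [ 0  0  0  1  0]
  Θ: [ 0  1  0  0  0]
Echelon form has 4 nonzero rows (pivots: m,ΔT,ρ,i)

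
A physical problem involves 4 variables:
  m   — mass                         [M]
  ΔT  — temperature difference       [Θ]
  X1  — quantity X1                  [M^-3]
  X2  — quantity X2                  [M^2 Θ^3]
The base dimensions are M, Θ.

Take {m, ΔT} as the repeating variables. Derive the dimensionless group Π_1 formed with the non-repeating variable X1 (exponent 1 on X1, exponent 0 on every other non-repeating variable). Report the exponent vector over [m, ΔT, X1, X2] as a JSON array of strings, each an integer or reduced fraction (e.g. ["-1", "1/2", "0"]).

["3", "0", "1", "0"]

Exponent matrix [M,Θ] × [m,ΔT,X1,X2]:
  M: [ 1  0 -3  2]
  Θ: [ 0  1  0  3]
RREF → pivots at {m,ΔT} ⇒ r = 2
Repeat: m,ΔT; free: X1,X2
RREF:
  r0: [   1    0   -3    2]
  r1: [   0    1    0    3]
Fix exponent of X1 at 1, X2 at 0; solve each RREF row for its pivot's exponent:
  r0: exp(m) + (-3)·1 = 0 ⇒ exp(m) = 3
  r1: exp(ΔT) + (0)·1 = 0 ⇒ exp(ΔT) = 0
Π_1 = m^3 · X1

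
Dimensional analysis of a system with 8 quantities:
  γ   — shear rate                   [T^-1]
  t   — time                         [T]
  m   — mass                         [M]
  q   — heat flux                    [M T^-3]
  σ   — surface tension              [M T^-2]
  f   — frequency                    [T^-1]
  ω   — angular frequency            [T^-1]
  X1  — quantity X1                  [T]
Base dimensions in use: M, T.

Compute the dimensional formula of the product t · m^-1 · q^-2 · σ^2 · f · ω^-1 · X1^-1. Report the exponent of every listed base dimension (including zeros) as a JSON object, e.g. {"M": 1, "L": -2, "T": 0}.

{"M": -1, "T": 2}

Write exponents as rows M,T / cols γ,t,m,q,σ,f,ω,X1:
  M: [ 0  0  1  1  1  0  0  0]
  T: [-1  1  0 -3 -2 -1 -1  1]
  [M]: (1)·0+(-1)·1+(-2)·1+(2)·1+(1)·0+(-1)·0+(-1)·0 = -1
  [T]: (1)·1+(-1)·0+(-2)·-3+(2)·-2+(1)·-1+(-1)·-1+(-1)·1 = 2
⇒ M^-1 T^2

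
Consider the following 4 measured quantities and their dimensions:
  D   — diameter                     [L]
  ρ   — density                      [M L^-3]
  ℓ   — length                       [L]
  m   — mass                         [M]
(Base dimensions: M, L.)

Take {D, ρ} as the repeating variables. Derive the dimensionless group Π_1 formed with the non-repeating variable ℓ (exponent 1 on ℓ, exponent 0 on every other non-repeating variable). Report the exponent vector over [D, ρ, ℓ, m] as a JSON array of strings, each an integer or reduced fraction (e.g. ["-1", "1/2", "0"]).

Dimensional matrix (M×L by D×ρ×ℓ×m):
  M: [ 0  1  0  1]
  L: [ 1 -3  1  0]
Echelon form has 2 nonzero rows (pivots: D,ρ)
Repeat: D,ρ; free: ℓ,m
RREF:
  r0: [   1    0    1    3]
  r1: [   0    1    0    1]
Fix exponent of ℓ at 1, m at 0; solve each RREF row for its pivot's exponent:
  r0: exp(D) + (1)·1 = 0 ⇒ exp(D) = -1
  r1: exp(ρ) + (0)·1 = 0 ⇒ exp(ρ) = 0
Π_1 = D^-1 · ℓ

["-1", "0", "1", "0"]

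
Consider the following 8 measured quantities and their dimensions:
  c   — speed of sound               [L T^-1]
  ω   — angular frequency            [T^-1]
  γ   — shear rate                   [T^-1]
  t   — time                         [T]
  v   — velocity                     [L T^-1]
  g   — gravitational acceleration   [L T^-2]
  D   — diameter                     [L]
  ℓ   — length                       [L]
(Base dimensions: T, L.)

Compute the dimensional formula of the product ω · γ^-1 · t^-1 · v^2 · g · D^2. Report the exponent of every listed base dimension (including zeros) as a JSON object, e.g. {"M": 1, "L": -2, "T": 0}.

{"T": -5, "L": 5}

Dimensional matrix (T×L by c×ω×γ×t×v×g×D×ℓ):
  T: [-1 -1 -1  1 -1 -2  0  0]
  L: [ 1  0  0  0  1  1  1  1]
  [T]: (1)·-1+(-1)·-1+(-1)·1+(2)·-1+(1)·-2+(2)·0 = -5
  [L]: (1)·0+(-1)·0+(-1)·0+(2)·1+(1)·1+(2)·1 = 5
⇒ T^-5 L^5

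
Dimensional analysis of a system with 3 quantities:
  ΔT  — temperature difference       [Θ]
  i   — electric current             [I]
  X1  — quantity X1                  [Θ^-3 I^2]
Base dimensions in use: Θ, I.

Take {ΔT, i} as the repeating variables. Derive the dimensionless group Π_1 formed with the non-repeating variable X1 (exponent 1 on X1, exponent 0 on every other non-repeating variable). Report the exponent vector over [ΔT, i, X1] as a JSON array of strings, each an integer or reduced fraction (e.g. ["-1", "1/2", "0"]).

Dimensional matrix (Θ×I by ΔT×i×X1):
  Θ: [ 1  0 -3]
  I: [ 0  1  2]
Row reduction gives pivot columns ΔT,i; rank = 2
Repeat: ΔT,i; free: X1
RREF:
  r0: [   1    0   -3]
  r1: [   0    1    2]
Fix exponent of X1 at 1; solve each RREF row for its pivot's exponent:
  r0: exp(ΔT) + (-3)·1 = 0 ⇒ exp(ΔT) = 3
  r1: exp(i) + (2)·1 = 0 ⇒ exp(i) = -2
Π_1 = ΔT^3 · i^-2 · X1

["3", "-2", "1"]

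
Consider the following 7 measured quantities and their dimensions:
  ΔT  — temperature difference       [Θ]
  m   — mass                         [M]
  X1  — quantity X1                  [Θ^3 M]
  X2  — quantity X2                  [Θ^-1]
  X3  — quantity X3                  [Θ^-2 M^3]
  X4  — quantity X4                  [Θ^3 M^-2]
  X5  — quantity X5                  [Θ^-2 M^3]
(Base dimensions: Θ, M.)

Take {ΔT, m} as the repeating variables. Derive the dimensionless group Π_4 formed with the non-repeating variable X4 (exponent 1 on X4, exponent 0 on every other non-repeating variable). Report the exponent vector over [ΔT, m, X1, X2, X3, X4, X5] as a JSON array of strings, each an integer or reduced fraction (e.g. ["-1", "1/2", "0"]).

["-3", "2", "0", "0", "0", "1", "0"]

Write exponents as rows Θ,M / cols ΔT,m,X1,X2,X3,X4,X5:
  Θ: [ 1  0  3 -1 -2  3 -2]
  M: [ 0  1  1  0  3 -2  3]
Row reduction gives pivot columns ΔT,m; rank = 2
Repeat: ΔT,m; free: X1,X2,X3,X4,X5
RREF:
  r0: [   1    0    3   -1   -2    3   -2]
  r1: [   0    1    1    0    3   -2    3]
Fix exponent of X4 at 1, X1 at 0, X2 at 0, X3 at 0, X5 at 0; solve each RREF row for its pivot's exponent:
  r0: exp(ΔT) + (3)·1 = 0 ⇒ exp(ΔT) = -3
  r1: exp(m) + (-2)·1 = 0 ⇒ exp(m) = 2
Π_4 = ΔT^-3 · m^2 · X4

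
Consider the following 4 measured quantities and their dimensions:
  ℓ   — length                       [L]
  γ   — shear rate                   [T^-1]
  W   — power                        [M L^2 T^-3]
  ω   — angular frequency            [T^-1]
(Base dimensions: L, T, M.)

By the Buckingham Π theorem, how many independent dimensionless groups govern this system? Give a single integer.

Exponent matrix [L,T,M] × [ℓ,γ,W,ω]:
  L: [ 1  0  2  0]
  T: [ 0 -1 -3 -1]
  M: [ 0  0  1  0]
Row reduction gives pivot columns ℓ,γ,W; rank = 3
Π count = n − r = 4 − 3 = 1

1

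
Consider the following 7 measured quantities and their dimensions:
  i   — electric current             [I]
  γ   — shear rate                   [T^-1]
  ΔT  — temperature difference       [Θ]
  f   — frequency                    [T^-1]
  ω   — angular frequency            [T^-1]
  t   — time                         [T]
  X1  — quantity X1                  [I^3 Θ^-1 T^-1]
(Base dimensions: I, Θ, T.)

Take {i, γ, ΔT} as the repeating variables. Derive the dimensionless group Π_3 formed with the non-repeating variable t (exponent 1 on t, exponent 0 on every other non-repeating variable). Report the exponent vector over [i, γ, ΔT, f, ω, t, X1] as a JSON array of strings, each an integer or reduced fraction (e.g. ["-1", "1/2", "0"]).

["0", "1", "0", "0", "0", "1", "0"]

Dimensional matrix (I×Θ×T by i×γ×ΔT×f×ω×t×X1):
  I: [ 1  0  0  0  0  0  3]
  Θ: [ 0  0  1  0  0  0 -1]
  T: [ 0 -1  0 -1 -1  1 -1]
RREF → pivots at {i,γ,ΔT} ⇒ r = 3
Repeat: i,γ,ΔT; free: f,ω,t,X1
RREF:
  r0: [   1    0    0    0    0    0    3]
  r1: [   0    1    0    1    1   -1    1]
  r2: [   0    0    1    0    0    0   -1]
Fix exponent of t at 1, f at 0, ω at 0, X1 at 0; solve each RREF row for its pivot's exponent:
  r0: exp(i) + (0)·1 = 0 ⇒ exp(i) = 0
  r1: exp(γ) + (-1)·1 = 0 ⇒ exp(γ) = 1
  r2: exp(ΔT) + (0)·1 = 0 ⇒ exp(ΔT) = 0
Π_3 = γ · t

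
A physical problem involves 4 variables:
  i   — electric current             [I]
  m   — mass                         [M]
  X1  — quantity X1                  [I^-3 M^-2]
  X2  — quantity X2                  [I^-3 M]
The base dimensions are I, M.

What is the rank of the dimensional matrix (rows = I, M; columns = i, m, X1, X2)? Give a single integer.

2

Write exponents as rows I,M / cols i,m,X1,X2:
  I: [ 1  0 -3 -3]
  M: [ 0  1 -2  1]
Row reduction gives pivot columns i,m; rank = 2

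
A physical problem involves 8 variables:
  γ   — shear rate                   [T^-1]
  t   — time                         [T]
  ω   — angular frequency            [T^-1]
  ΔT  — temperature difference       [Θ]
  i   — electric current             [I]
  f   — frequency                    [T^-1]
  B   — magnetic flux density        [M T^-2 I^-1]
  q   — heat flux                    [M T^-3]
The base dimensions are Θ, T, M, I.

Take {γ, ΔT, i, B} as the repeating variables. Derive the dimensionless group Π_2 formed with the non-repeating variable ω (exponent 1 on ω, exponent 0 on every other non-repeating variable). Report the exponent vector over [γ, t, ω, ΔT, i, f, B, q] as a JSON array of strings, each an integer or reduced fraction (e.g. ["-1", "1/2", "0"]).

["-1", "0", "1", "0", "0", "0", "0", "0"]

Write exponents as rows Θ,T,M,I / cols γ,t,ω,ΔT,i,f,B,q:
  Θ: [ 0  0  0  1  0  0  0  0]
  T: [-1  1 -1  0  0 -1 -2 -3]
  M: [ 0  0  0  0  0  0  1  1]
  I: [ 0  0  0  0  1  0 -1  0]
Row reduction gives pivot columns γ,ΔT,i,B; rank = 4
Repeat: γ,ΔT,i,B; free: t,ω,f,q
RREF:
  r0: [   1   -1    1    0    0    1    0    1]
  r1: [   0    0    0    1    0    0    0    0]
  r2: [   0    0    0    0    1    0    0    1]
  r3: [   0    0    0    0    0    0    1    1]
Fix exponent of ω at 1, t at 0, f at 0, q at 0; solve each RREF row for its pivot's exponent:
  r0: exp(γ) + (1)·1 = 0 ⇒ exp(γ) = -1
  r1: exp(ΔT) + (0)·1 = 0 ⇒ exp(ΔT) = 0
  r2: exp(i) + (0)·1 = 0 ⇒ exp(i) = 0
  r3: exp(B) + (0)·1 = 0 ⇒ exp(B) = 0
Π_2 = γ^-1 · ω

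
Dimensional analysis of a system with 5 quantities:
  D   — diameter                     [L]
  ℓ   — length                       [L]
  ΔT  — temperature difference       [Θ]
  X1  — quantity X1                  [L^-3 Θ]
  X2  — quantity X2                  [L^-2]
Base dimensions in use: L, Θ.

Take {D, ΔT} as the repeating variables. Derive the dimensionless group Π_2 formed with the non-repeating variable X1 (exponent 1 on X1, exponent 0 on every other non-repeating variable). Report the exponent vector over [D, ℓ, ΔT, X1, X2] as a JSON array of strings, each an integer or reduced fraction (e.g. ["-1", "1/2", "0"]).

["3", "0", "-1", "1", "0"]

Exponent matrix [L,Θ] × [D,ℓ,ΔT,X1,X2]:
  L: [ 1  1  0 -3 -2]
  Θ: [ 0  0  1  1  0]
RREF → pivots at {D,ΔT} ⇒ r = 2
Pivot set = {D,ΔT}, free = {ℓ,X1,X2}
RREF:
  r0: [   1    1    0   -3   -2]
  r1: [   0    0    1    1    0]
Fix exponent of X1 at 1, ℓ at 0, X2 at 0; solve each RREF row for its pivot's exponent:
  r0: exp(D) + (-3)·1 = 0 ⇒ exp(D) = 3
  r1: exp(ΔT) + (1)·1 = 0 ⇒ exp(ΔT) = -1
Π_2 = D^3 · ΔT^-1 · X1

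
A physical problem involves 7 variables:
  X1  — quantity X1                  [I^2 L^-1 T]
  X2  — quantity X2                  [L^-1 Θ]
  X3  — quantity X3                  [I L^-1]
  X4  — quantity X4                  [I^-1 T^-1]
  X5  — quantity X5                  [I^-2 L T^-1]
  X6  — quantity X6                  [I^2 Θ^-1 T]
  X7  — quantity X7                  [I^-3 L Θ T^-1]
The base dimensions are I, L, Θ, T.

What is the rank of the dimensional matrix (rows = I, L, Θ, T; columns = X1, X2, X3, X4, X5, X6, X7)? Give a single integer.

3

Dimensional matrix (I×L×Θ×T by X1×X2×X3×X4×X5×X6×X7):
  I: [ 2  0  1 -1 -2  2 -3]
  L: [-1 -1 -1  0  1  0  1]
  Θ: [ 0  1  0  0  0 -1  1]
  T: [ 1  0  0 -1 -1  1 -1]
RREF → pivots at {X1,X2,X3} ⇒ r = 3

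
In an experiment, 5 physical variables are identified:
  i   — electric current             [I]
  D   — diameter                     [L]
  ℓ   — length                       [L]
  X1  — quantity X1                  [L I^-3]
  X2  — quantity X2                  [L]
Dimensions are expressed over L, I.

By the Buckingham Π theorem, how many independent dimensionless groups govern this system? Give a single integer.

Exponent matrix [L,I] × [i,D,ℓ,X1,X2]:
  L: [ 0  1  1  1  1]
  I: [ 1  0  0 -3  0]
Echelon form has 2 nonzero rows (pivots: i,D)
Π count = n − r = 5 − 2 = 3

3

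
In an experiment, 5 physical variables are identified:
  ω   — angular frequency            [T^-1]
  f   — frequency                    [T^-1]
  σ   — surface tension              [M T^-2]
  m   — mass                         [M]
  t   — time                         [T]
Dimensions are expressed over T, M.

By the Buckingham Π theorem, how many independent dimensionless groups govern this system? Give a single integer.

3

Dimensional matrix (T×M by ω×f×σ×m×t):
  T: [-1 -1 -2  0  1]
  M: [ 0  0  1  1  0]
Echelon form has 2 nonzero rows (pivots: ω,σ)
5 vars − rank 2 = 3 Π groups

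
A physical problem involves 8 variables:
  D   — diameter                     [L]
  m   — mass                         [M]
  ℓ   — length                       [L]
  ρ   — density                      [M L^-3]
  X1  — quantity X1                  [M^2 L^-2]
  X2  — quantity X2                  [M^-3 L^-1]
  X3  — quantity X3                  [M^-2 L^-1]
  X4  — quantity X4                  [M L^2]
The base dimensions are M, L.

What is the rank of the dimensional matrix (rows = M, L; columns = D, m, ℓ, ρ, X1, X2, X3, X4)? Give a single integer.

2

Exponent matrix [M,L] × [D,m,ℓ,ρ,X1,X2,X3,X4]:
  M: [ 0  1  0  1  2 -3 -2  1]
  L: [ 1  0  1 -3 -2 -1 -1  2]
Echelon form has 2 nonzero rows (pivots: D,m)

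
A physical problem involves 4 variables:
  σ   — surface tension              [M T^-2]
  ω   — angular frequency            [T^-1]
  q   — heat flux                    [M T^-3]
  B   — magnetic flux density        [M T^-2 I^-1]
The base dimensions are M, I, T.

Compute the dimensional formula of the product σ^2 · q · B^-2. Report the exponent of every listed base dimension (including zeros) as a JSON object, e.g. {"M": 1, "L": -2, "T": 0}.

Write exponents as rows M,I,T / cols σ,ω,q,B:
  M: [ 1  0  1  1]
  I: [ 0  0  0 -1]
  T: [-2 -1 -3 -2]
  [M]: (2)·1+(1)·1+(-2)·1 = 1
  [I]: (2)·0+(1)·0+(-2)·-1 = 2
  [T]: (2)·-2+(1)·-3+(-2)·-2 = -3
⇒ M I^2 T^-3

{"M": 1, "I": 2, "T": -3}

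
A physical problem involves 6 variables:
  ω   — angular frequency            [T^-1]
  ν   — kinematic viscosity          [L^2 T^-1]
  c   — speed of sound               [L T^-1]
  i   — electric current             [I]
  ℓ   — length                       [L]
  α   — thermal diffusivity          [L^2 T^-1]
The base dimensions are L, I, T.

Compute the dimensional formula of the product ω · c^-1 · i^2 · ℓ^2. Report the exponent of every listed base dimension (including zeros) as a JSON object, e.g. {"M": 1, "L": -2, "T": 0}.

Dimensional matrix (L×I×T by ω×ν×c×i×ℓ×α):
  L: [ 0  2  1  0  1  2]
  I: [ 0  0  0  1  0  0]
  T: [-1 -1 -1  0  0 -1]
  [L]: (1)·0+(-1)·1+(2)·0+(2)·1 = 1
  [I]: (1)·0+(-1)·0+(2)·1+(2)·0 = 2
  [T]: (1)·-1+(-1)·-1+(2)·0+(2)·0 = 0
⇒ L I^2

{"L": 1, "I": 2, "T": 0}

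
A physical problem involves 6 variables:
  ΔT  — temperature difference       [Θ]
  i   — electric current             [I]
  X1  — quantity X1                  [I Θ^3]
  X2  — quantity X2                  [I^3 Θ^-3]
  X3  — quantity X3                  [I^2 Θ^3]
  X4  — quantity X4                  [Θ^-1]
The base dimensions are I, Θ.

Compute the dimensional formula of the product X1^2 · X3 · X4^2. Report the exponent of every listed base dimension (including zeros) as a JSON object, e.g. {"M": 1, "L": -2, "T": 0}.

{"I": 4, "Θ": 7}

Write exponents as rows I,Θ / cols ΔT,i,X1,X2,X3,X4:
  I: [ 0  1  1  3  2  0]
  Θ: [ 1  0  3 -3  3 -1]
  [I]: (2)·1+(1)·2+(2)·0 = 4
  [Θ]: (2)·3+(1)·3+(2)·-1 = 7
⇒ I^4 Θ^7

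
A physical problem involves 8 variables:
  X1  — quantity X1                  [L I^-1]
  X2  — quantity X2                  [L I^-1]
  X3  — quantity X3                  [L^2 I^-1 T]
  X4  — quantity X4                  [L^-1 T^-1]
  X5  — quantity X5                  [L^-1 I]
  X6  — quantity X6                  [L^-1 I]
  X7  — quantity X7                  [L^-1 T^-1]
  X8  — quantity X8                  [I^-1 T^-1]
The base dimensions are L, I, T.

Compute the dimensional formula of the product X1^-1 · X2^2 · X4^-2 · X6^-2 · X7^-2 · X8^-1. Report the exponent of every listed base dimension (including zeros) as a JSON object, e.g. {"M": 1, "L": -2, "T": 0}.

{"L": 7, "I": -2, "T": 5}

Exponent matrix [L,I,T] × [X1,X2,X3,X4,X5,X6,X7,X8]:
  L: [ 1  1  2 -1 -1 -1 -1  0]
  I: [-1 -1 -1  0  1  1  0 -1]
  T: [ 0  0  1 -1  0  0 -1 -1]
  [L]: (-1)·1+(2)·1+(-2)·-1+(-2)·-1+(-2)·-1+(-1)·0 = 7
  [I]: (-1)·-1+(2)·-1+(-2)·0+(-2)·1+(-2)·0+(-1)·-1 = -2
  [T]: (-1)·0+(2)·0+(-2)·-1+(-2)·0+(-2)·-1+(-1)·-1 = 5
⇒ L^7 I^-2 T^5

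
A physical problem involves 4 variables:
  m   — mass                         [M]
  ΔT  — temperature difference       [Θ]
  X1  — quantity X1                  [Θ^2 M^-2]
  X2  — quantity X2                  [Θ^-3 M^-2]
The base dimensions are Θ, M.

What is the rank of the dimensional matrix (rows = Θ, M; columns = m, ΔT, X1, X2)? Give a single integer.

2

Dimensional matrix (Θ×M by m×ΔT×X1×X2):
  Θ: [ 0  1  2 -3]
  M: [ 1  0 -2 -2]
RREF → pivots at {m,ΔT} ⇒ r = 2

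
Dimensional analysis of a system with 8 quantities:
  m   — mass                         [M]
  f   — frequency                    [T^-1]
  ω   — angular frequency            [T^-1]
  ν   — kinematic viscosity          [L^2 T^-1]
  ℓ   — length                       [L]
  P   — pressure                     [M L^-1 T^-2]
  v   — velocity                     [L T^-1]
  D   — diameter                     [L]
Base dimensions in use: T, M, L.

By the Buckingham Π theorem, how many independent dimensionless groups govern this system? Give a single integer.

Write exponents as rows T,M,L / cols m,f,ω,ν,ℓ,P,v,D:
  T: [ 0 -1 -1 -1  0 -2 -1  0]
  M: [ 1  0  0  0  0  1  0  0]
  L: [ 0  0  0  2  1 -1  1  1]
Echelon form has 3 nonzero rows (pivots: m,f,ν)
n=8, r=3 ⇒ 5 dimensionless groups

5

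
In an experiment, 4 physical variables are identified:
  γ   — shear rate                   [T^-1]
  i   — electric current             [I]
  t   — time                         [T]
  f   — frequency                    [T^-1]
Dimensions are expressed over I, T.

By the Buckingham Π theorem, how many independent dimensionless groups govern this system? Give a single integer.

Write exponents as rows I,T / cols γ,i,t,f:
  I: [ 0  1  0  0]
  T: [-1  0  1 -1]
Echelon form has 2 nonzero rows (pivots: γ,i)
n=4, r=2 ⇒ 2 dimensionless groups

2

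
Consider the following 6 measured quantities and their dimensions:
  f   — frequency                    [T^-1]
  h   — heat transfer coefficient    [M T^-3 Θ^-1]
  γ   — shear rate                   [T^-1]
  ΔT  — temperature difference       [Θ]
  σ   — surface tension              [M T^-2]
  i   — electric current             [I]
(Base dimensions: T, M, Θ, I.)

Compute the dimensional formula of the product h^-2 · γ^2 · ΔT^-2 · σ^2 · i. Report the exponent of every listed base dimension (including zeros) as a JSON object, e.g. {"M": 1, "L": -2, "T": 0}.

Write exponents as rows T,M,Θ,I / cols f,h,γ,ΔT,σ,i:
  T: [-1 -3 -1  0 -2  0]
  M: [ 0  1  0  0  1  0]
  Θ: [ 0 -1  0  1  0  0]
  I: [ 0  0  0  0  0  1]
  [T]: (-2)·-3+(2)·-1+(-2)·0+(2)·-2+(1)·0 = 0
  [M]: (-2)·1+(2)·0+(-2)·0+(2)·1+(1)·0 = 0
  [Θ]: (-2)·-1+(2)·0+(-2)·1+(2)·0+(1)·0 = 0
  [I]: (-2)·0+(2)·0+(-2)·0+(2)·0+(1)·1 = 1
⇒ I

{"T": 0, "M": 0, "Θ": 0, "I": 1}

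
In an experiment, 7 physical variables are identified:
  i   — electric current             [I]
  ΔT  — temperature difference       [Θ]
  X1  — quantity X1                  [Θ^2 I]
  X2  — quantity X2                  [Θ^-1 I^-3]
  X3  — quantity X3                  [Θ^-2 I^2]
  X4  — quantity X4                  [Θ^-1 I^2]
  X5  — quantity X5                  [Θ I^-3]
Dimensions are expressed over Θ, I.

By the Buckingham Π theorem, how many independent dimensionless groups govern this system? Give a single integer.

5

Write exponents as rows Θ,I / cols i,ΔT,X1,X2,X3,X4,X5:
  Θ: [ 0  1  2 -1 -2 -1  1]
  I: [ 1  0  1 -3  2  2 -3]
Row reduction gives pivot columns i,ΔT; rank = 2
7 vars − rank 2 = 5 Π groups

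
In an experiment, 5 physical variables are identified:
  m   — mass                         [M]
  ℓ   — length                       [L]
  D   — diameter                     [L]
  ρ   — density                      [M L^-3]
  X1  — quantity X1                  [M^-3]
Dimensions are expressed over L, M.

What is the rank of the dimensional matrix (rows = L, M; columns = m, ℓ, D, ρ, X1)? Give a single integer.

Write exponents as rows L,M / cols m,ℓ,D,ρ,X1:
  L: [ 0  1  1 -3  0]
  M: [ 1  0  0  1 -3]
RREF → pivots at {m,ℓ} ⇒ r = 2

2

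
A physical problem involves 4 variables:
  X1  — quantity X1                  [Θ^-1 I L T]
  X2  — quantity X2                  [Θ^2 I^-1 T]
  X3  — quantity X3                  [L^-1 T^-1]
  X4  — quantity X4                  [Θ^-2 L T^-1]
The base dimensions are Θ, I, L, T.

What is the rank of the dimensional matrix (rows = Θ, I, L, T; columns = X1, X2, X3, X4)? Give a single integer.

3

Dimensional matrix (Θ×I×L×T by X1×X2×X3×X4):
  Θ: [-1  2  0 -2]
  I: [ 1 -1  0  0]
  L: [ 1  0 -1  1]
  T: [ 1  1 -1 -1]
Row reduction gives pivot columns X1,X2,X3; rank = 3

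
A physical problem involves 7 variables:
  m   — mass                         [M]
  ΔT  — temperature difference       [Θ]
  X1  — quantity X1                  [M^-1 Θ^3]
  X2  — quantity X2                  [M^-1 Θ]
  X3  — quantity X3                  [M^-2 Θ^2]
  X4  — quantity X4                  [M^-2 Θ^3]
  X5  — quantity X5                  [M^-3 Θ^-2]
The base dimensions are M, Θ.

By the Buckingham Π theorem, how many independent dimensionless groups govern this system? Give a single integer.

5

Write exponents as rows M,Θ / cols m,ΔT,X1,X2,X3,X4,X5:
  M: [ 1  0 -1 -1 -2 -2 -3]
  Θ: [ 0  1  3  1  2  3 -2]
Row reduction gives pivot columns m,ΔT; rank = 2
n=7, r=2 ⇒ 5 dimensionless groups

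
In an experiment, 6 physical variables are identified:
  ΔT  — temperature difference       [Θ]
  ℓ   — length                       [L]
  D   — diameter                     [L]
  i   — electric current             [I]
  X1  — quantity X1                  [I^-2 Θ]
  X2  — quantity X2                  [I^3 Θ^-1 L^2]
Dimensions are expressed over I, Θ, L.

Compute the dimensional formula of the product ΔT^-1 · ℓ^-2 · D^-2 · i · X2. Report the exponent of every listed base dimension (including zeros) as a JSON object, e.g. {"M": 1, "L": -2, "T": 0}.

Exponent matrix [I,Θ,L] × [ΔT,ℓ,D,i,X1,X2]:
  I: [ 0  0  0  1 -2  3]
  Θ: [ 1  0  0  0  1 -1]
  L: [ 0  1  1  0  0  2]
  [I]: (-1)·0+(-2)·0+(-2)·0+(1)·1+(1)·3 = 4
  [Θ]: (-1)·1+(-2)·0+(-2)·0+(1)·0+(1)·-1 = -2
  [L]: (-1)·0+(-2)·1+(-2)·1+(1)·0+(1)·2 = -2
⇒ I^4 Θ^-2 L^-2

{"I": 4, "Θ": -2, "L": -2}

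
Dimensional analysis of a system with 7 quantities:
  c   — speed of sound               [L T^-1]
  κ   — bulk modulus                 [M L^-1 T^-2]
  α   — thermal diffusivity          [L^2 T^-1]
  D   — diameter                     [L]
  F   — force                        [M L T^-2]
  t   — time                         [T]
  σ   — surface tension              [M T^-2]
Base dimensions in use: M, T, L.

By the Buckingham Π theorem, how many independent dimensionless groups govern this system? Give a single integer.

4

Write exponents as rows M,T,L / cols c,κ,α,D,F,t,σ:
  M: [ 0  1  0  0  1  0  1]
  T: [-1 -2 -1  0 -2  1 -2]
  L: [ 1 -1  2  1  1  0  0]
Row reduction gives pivot columns c,κ,α; rank = 3
7 vars − rank 3 = 4 Π groups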